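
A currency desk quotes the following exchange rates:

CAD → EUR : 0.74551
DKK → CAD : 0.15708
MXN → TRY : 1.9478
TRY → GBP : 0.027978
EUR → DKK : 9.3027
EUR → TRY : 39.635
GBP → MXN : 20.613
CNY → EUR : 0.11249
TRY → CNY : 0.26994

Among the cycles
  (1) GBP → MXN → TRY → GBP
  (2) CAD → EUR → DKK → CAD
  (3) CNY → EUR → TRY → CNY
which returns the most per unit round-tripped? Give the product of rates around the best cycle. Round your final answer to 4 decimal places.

1.2035

(1) 20.613 × 1.9478 × 0.027978 = 1.12332
(2) 0.74551 × 9.3027 × 0.15708 = 1.08939
(3) 0.11249 × 39.635 × 0.26994 = 1.20354
Highest is cycle (3) at 1.2035 (>1, arbitrage).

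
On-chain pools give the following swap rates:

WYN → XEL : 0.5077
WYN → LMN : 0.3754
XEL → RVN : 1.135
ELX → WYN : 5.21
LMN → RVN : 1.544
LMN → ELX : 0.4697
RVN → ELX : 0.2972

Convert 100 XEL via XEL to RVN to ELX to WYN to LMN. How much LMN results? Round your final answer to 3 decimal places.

100 XEL × 1.135 = 113.5 RVN
113.5 RVN × 0.2972 = 33.7322 ELX
33.7322 ELX × 5.21 = 175.744762 WYN
175.744762 WYN × 0.3754 = 65.9745836548 LMN

65.975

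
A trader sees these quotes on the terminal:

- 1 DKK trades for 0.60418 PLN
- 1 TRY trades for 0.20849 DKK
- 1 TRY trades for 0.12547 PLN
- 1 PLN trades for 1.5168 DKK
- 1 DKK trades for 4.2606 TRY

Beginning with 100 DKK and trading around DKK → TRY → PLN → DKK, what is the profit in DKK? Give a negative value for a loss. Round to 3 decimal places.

100 DKK × 4.2606 = 426.06 TRY
426.06 TRY × 0.12547 = 53.4577482 PLN
53.4577482 PLN × 1.5168 = 81.08471246976 DKK
Net change: 81.08471246976 − 100 = -18.91528753024 DKK

-18.915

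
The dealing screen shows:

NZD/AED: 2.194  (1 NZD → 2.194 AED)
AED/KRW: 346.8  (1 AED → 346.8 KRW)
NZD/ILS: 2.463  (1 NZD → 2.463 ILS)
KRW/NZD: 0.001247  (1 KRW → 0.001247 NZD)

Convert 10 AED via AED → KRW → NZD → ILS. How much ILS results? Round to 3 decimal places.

10.651

10 AED × 346.8 = 3468 KRW
3468 KRW × 0.001247 = 4.324596 NZD
4.324596 NZD × 2.463 = 10.651479948 ILS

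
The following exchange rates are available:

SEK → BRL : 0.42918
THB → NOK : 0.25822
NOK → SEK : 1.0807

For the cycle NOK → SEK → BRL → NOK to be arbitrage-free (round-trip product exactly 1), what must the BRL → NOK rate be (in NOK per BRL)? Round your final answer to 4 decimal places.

Known legs of the cycle: 1.0807 × 0.42918 = 0.463814826
For no arbitrage the full-cycle product must be 1, so the missing rate is 1 / 0.463814826 ≈ 2.156033.

2.1560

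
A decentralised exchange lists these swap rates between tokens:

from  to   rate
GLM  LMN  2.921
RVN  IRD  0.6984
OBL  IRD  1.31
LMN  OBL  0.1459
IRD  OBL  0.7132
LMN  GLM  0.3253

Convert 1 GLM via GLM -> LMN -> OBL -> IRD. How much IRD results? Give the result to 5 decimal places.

1 GLM × 2.921 = 2.921 LMN
2.921 LMN × 0.1459 = 0.4261739 OBL
0.4261739 OBL × 1.31 = 0.558287809 IRD

0.55829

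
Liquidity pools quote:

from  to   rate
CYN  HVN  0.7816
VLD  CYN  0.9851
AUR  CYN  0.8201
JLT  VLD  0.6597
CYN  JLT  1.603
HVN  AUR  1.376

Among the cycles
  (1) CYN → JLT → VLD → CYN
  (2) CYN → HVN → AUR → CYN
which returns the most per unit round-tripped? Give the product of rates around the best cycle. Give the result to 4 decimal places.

(1) 1.603 × 0.6597 × 0.9851 = 1.04174
(2) 0.7816 × 1.376 × 0.8201 = 0.88200
Highest is cycle (1) at 1.0417 (>1, arbitrage).

1.0417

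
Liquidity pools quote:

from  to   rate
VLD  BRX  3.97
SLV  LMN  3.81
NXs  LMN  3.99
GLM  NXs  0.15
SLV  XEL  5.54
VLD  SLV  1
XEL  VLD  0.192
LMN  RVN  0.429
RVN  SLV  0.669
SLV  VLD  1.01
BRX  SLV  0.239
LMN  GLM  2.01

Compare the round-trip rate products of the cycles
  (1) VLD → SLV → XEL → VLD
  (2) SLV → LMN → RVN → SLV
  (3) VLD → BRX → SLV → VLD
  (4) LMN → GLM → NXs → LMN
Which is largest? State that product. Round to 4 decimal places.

(1) 1 × 5.54 × 0.192 = 1.06368
(2) 3.81 × 0.429 × 0.669 = 1.09347
(3) 3.97 × 0.239 × 1.01 = 0.95832
(4) 2.01 × 0.15 × 3.99 = 1.20299
Highest is cycle (4) at 1.2030 (>1, arbitrage).

1.2030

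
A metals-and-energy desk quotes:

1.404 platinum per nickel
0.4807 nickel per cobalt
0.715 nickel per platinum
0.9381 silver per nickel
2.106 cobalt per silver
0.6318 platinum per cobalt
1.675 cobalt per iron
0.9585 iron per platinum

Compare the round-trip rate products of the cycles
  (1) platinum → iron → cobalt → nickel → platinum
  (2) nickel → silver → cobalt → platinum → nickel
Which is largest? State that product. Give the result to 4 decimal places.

(1) 0.9585 × 1.675 × 0.4807 × 1.404 = 1.08355
(2) 0.9381 × 2.106 × 0.6318 × 0.715 = 0.89247
Highest is cycle (1) at 1.0835 (>1, arbitrage).

1.0835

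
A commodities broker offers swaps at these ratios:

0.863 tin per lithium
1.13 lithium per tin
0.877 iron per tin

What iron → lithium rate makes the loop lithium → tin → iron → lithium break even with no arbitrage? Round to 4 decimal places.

Known legs of the cycle: 0.863 × 0.877 = 0.756851
For no arbitrage the full-cycle product must be 1, so the missing rate is 1 / 0.756851 ≈ 1.321264.

1.3213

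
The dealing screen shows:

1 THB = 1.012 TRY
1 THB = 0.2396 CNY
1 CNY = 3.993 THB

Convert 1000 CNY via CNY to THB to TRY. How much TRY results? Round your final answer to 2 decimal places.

4040.92

1000 CNY × 3.993 = 3993 THB
3993 THB × 1.012 = 4040.916 TRY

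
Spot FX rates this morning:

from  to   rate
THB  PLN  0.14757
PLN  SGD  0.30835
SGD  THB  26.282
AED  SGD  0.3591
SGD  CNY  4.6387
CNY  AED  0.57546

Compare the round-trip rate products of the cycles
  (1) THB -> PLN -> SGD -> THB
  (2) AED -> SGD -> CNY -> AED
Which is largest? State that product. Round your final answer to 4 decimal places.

(1) 0.14757 × 0.30835 × 26.282 = 1.19592
(2) 0.3591 × 4.6387 × 0.57546 = 0.95858
Highest is cycle (1) at 1.1959 (>1, arbitrage).

1.1959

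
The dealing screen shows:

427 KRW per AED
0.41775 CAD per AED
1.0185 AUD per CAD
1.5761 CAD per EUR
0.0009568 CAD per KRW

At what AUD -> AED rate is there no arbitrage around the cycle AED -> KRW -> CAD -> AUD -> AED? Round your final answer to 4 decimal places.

2.4032

Known legs of the cycle: 427 × 0.0009568 × 1.0185 = 0.4161118416
For no arbitrage the full-cycle product must be 1, so the missing rate is 1 / 0.4161118416 ≈ 2.403200.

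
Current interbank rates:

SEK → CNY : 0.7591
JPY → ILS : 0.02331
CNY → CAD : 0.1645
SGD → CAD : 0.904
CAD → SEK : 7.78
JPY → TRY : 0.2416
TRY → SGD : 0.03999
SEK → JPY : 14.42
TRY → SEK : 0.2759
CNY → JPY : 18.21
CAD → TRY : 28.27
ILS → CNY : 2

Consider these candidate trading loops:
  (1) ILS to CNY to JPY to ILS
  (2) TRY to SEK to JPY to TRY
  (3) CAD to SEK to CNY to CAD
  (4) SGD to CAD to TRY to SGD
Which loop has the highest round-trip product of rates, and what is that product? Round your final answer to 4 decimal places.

1.0220

(1) 2 × 18.21 × 0.02331 = 0.84895
(2) 0.2759 × 14.42 × 0.2416 = 0.96120
(3) 7.78 × 0.7591 × 0.1645 = 0.97150
(4) 0.904 × 28.27 × 0.03999 = 1.02199
Highest is cycle (4) at 1.0220 (>1, arbitrage).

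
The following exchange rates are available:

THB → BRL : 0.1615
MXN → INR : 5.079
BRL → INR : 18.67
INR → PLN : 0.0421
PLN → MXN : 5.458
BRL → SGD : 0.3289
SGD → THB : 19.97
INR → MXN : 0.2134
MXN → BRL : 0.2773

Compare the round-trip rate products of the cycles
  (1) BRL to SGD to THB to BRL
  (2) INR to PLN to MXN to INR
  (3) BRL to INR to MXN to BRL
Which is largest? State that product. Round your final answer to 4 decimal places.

(1) 0.3289 × 19.97 × 0.1615 = 1.06075
(2) 0.0421 × 5.458 × 5.079 = 1.16706
(3) 18.67 × 0.2134 × 0.2773 = 1.10481
Highest is cycle (2) at 1.1671 (>1, arbitrage).

1.1671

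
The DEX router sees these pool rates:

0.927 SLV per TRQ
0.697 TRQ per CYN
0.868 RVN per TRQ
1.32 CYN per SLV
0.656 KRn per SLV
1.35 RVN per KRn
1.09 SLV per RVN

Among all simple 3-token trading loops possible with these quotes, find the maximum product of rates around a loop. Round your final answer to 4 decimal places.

RVN→SLV→KRn→RVN: 1.09 × 0.656 × 1.35 = 0.96530
TRQ→SLV→CYN→TRQ: 0.927 × 1.32 × 0.697 = 0.85288
Maximum is RVN→SLV→KRn→RVN at 0.9653; no arbitrage — every cycle loses value.

0.9653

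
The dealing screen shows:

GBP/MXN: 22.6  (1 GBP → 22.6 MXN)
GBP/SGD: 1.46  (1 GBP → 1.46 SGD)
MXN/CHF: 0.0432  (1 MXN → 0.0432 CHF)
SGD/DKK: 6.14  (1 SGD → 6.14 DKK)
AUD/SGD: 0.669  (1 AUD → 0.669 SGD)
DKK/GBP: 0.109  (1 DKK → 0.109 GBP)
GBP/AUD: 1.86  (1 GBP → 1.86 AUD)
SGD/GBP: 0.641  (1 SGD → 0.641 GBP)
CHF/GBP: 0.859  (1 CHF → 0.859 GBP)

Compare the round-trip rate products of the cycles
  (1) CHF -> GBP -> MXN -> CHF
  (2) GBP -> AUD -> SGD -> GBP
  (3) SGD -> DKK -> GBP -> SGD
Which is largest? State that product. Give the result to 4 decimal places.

(1) 0.859 × 22.6 × 0.0432 = 0.83866
(2) 1.86 × 0.669 × 0.641 = 0.79762
(3) 6.14 × 0.109 × 1.46 = 0.97712
Highest is cycle (3) at 0.9771 (≤1, no arbitrage).

0.9771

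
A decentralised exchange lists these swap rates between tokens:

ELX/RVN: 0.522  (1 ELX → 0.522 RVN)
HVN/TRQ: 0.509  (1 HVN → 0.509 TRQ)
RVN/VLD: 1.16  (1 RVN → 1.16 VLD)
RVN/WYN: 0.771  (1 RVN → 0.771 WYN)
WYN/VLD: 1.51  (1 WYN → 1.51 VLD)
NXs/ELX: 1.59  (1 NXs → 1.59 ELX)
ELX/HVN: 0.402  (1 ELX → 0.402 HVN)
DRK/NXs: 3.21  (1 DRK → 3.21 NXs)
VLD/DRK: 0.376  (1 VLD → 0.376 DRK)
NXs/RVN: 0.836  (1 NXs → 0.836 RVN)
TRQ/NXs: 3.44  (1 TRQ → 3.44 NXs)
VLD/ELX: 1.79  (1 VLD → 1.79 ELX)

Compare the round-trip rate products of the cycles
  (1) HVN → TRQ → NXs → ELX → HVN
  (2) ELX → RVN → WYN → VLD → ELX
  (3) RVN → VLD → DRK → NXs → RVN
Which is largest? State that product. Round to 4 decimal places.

(1) 0.509 × 3.44 × 1.59 × 0.402 = 1.11918
(2) 0.522 × 0.771 × 1.51 × 1.79 = 1.08781
(3) 1.16 × 0.376 × 3.21 × 0.836 = 1.17046
Highest is cycle (3) at 1.1705 (>1, arbitrage).

1.1705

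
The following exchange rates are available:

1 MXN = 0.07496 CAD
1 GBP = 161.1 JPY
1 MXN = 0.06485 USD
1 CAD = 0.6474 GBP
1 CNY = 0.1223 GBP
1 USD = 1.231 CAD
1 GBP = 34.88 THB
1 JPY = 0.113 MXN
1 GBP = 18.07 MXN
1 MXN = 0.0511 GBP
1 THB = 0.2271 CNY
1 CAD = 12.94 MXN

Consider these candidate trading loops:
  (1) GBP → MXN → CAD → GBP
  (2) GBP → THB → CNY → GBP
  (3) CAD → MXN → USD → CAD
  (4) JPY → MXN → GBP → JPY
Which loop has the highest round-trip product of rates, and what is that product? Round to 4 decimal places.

1.0330

(1) 18.07 × 0.07496 × 0.6474 = 0.87692
(2) 34.88 × 0.2271 × 0.1223 = 0.96877
(3) 12.94 × 0.06485 × 1.231 = 1.03300
(4) 0.113 × 0.0511 × 161.1 = 0.93024
Highest is cycle (3) at 1.0330 (>1, arbitrage).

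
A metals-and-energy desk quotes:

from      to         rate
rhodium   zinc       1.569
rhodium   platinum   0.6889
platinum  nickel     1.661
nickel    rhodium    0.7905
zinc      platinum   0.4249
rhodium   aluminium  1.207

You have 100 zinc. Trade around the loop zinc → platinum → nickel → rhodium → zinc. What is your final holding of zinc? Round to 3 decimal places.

100 zinc × 0.4249 = 42.49 platinum
42.49 platinum × 1.661 = 70.57589 nickel
70.57589 nickel × 0.7905 = 55.790241045 rhodium
55.790241045 rhodium × 1.569 = 87.534888199605 zinc

87.535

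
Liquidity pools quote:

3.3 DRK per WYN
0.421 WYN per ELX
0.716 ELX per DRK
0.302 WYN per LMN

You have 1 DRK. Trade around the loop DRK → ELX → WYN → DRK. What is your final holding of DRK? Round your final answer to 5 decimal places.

1 DRK × 0.716 = 0.716 ELX
0.716 ELX × 0.421 = 0.301436 WYN
0.301436 WYN × 3.3 = 0.9947388 DRK

0.99474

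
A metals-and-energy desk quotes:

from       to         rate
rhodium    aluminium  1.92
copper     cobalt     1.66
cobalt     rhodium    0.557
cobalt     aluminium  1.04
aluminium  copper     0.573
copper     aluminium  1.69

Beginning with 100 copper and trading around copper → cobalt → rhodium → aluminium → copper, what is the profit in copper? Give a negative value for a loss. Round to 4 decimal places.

100 copper × 1.66 = 166 cobalt
166 cobalt × 0.557 = 92.462 rhodium
92.462 rhodium × 1.92 = 177.52704 aluminium
177.52704 aluminium × 0.573 = 101.72299392 copper
Net change: 101.72299392 − 100 = 1.72299392 copper

1.7230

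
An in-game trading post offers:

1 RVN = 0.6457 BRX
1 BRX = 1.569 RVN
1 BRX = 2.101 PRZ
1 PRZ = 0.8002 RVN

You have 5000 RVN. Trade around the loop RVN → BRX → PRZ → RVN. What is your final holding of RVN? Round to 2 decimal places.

5427.82

5000 RVN × 0.6457 = 3228.5 BRX
3228.5 BRX × 2.101 = 6783.0785 PRZ
6783.0785 PRZ × 0.8002 = 5427.8194157 RVN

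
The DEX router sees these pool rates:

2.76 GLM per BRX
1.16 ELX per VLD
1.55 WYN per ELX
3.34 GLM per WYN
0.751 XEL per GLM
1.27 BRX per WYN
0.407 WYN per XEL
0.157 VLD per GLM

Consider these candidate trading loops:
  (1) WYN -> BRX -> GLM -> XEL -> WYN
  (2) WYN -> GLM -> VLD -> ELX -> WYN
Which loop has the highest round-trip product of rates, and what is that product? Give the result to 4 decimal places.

1.0714

(1) 1.27 × 2.76 × 0.751 × 0.407 = 1.07139
(2) 3.34 × 0.157 × 1.16 × 1.55 = 0.94284
Highest is cycle (1) at 1.0714 (>1, arbitrage).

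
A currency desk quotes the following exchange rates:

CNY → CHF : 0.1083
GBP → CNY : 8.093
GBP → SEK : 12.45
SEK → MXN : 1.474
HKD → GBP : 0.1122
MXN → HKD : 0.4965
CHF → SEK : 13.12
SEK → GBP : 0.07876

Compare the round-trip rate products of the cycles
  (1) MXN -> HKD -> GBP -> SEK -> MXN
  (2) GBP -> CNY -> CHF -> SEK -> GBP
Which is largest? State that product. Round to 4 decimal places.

1.0223

(1) 0.4965 × 0.1122 × 12.45 × 1.474 = 1.02230
(2) 8.093 × 0.1083 × 13.12 × 0.07876 = 0.90569
Highest is cycle (1) at 1.0223 (>1, arbitrage).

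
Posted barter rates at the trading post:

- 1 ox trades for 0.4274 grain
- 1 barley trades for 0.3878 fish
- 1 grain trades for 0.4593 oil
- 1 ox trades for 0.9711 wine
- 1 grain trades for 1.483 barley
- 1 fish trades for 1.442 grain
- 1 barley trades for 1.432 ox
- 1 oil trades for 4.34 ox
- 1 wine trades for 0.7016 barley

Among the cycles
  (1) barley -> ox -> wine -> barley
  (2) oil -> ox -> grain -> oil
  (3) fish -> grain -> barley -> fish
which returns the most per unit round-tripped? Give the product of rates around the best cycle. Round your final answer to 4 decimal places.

(1) 1.432 × 0.9711 × 0.7016 = 0.97566
(2) 4.34 × 0.4274 × 0.4593 = 0.85196
(3) 1.442 × 1.483 × 0.3878 = 0.82930
Highest is cycle (1) at 0.9757 (≤1, no arbitrage).

0.9757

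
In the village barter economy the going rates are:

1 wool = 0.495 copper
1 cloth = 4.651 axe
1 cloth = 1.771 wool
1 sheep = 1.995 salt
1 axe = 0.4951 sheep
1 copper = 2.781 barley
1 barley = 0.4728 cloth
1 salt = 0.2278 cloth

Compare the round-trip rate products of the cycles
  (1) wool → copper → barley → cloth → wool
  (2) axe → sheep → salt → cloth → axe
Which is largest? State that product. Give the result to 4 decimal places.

(1) 0.495 × 2.781 × 0.4728 × 1.771 = 1.15266
(2) 0.4951 × 1.995 × 0.2278 × 4.651 = 1.04649
Highest is cycle (1) at 1.1527 (>1, arbitrage).

1.1527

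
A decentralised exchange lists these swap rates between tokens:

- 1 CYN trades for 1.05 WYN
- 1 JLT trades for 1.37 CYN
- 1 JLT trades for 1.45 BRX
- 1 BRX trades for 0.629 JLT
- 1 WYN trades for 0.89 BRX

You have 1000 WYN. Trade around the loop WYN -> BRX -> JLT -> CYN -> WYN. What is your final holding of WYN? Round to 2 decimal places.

805.29

1000 WYN × 0.89 = 890 BRX
890 BRX × 0.629 = 559.81 JLT
559.81 JLT × 1.37 = 766.9397 CYN
766.9397 CYN × 1.05 = 805.286685 WYN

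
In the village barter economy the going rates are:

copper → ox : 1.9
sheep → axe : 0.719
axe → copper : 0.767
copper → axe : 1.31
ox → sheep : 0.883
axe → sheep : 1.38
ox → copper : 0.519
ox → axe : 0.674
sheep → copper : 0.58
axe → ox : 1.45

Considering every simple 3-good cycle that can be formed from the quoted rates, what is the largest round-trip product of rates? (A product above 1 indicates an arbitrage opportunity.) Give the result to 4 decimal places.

axe→sheep→copper→axe: 1.38 × 0.58 × 1.31 = 1.04852
axe→ox→copper→axe: 1.45 × 0.519 × 1.31 = 0.98584
axe→copper→ox→axe: 0.767 × 1.9 × 0.674 = 0.98222
ox→sheep→copper→ox: 0.883 × 0.58 × 1.9 = 0.97307
axe→ox→sheep→axe: 1.45 × 0.883 × 0.719 = 0.92057
Maximum is axe→sheep→copper→axe at 1.0485; arbitrage exists.

1.0485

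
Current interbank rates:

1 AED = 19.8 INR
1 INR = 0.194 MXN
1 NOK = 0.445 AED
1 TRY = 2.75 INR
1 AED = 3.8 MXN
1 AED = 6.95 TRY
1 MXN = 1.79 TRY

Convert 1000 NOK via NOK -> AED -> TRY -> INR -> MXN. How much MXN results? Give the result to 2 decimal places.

1000 NOK × 0.445 = 445 AED
445 AED × 6.95 = 3092.75 TRY
3092.75 TRY × 2.75 = 8505.0625 INR
8505.0625 INR × 0.194 = 1649.982125 MXN

1649.98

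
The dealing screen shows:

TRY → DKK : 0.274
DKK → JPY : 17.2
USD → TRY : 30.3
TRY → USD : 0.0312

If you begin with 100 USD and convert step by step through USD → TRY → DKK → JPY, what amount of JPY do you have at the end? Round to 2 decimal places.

100 USD × 30.3 = 3030 TRY
3030 TRY × 0.274 = 830.22 DKK
830.22 DKK × 17.2 = 14279.784 JPY

14279.78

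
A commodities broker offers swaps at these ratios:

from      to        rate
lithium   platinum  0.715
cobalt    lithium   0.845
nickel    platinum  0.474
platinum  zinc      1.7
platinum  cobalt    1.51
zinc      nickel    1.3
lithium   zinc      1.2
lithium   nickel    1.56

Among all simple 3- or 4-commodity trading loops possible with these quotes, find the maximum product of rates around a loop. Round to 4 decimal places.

1.0475

nickel→platinum→zinc→nickel: 0.474 × 1.7 × 1.3 = 1.04754
cobalt→lithium→nickel→platinum→cobalt: 0.845 × 1.56 × 0.474 × 1.51 = 0.94349
cobalt→lithium→platinum→cobalt: 0.845 × 0.715 × 1.51 = 0.91230
Maximum is nickel→platinum→zinc→nickel at 1.0475; arbitrage exists.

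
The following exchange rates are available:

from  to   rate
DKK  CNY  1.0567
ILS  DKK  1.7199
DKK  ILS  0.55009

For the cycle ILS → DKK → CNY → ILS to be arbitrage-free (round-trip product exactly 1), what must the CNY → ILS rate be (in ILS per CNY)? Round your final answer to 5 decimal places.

0.55023

Known legs of the cycle: 1.7199 × 1.0567 = 1.81741833
For no arbitrage the full-cycle product must be 1, so the missing rate is 1 / 1.81741833 ≈ 0.5502311.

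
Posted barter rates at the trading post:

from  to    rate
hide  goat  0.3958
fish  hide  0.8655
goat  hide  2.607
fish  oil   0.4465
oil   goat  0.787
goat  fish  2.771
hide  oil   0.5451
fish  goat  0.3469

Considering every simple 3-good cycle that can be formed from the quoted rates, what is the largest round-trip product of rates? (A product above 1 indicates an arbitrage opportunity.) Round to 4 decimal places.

goat→hide→oil→goat: 2.607 × 0.5451 × 0.787 = 1.11839
fish→oil→goat→fish: 0.4465 × 0.787 × 2.771 = 0.97372
fish→hide→goat→fish: 0.8655 × 0.3958 × 2.771 = 0.94925
Maximum is goat→hide→oil→goat at 1.1184; arbitrage exists.

1.1184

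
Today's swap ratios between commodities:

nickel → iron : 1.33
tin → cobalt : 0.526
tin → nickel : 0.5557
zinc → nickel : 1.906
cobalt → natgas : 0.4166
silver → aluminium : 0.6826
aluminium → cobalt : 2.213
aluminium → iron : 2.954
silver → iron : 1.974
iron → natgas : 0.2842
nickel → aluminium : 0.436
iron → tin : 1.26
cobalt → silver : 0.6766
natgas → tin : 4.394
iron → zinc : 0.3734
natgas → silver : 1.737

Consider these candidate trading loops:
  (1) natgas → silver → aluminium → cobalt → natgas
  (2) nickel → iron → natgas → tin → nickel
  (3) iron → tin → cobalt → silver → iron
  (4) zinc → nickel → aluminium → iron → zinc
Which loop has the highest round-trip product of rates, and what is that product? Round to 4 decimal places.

(1) 1.737 × 0.6826 × 2.213 × 0.4166 = 1.09312
(2) 1.33 × 0.2842 × 4.394 × 0.5557 = 0.92295
(3) 1.26 × 0.526 × 0.6766 × 1.974 = 0.88519
(4) 1.906 × 0.436 × 2.954 × 0.3734 = 0.91663
Highest is cycle (1) at 1.0931 (>1, arbitrage).

1.0931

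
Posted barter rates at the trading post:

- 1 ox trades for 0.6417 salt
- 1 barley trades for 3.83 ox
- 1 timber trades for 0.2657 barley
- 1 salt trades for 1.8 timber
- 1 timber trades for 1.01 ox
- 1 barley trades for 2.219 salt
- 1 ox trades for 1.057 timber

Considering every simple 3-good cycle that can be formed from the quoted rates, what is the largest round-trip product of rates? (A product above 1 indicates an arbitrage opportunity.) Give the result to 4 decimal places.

salt→timber→ox→salt: 1.8 × 1.01 × 0.6417 = 1.16661
barley→ox→timber→barley: 3.83 × 1.057 × 0.2657 = 1.07564
salt→timber→barley→salt: 1.8 × 0.2657 × 2.219 = 1.06126
Maximum is salt→timber→ox→salt at 1.1666; arbitrage exists.

1.1666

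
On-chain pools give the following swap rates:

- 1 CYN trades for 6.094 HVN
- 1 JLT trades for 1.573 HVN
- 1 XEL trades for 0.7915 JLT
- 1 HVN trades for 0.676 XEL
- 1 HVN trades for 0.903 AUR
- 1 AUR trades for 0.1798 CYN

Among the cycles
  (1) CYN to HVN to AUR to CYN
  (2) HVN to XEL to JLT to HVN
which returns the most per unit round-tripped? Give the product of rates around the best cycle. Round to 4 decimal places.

0.9894

(1) 6.094 × 0.903 × 0.1798 = 0.98942
(2) 0.676 × 0.7915 × 1.573 = 0.84164
Highest is cycle (1) at 0.9894 (≤1, no arbitrage).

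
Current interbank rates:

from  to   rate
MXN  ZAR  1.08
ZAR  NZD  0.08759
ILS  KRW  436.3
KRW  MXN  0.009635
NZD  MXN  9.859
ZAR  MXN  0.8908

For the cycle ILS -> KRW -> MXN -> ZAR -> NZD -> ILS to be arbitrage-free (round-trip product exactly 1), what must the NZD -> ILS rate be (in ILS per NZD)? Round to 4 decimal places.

2.5147

Known legs of the cycle: 436.3 × 0.009635 × 1.08 × 0.08759 = 0.3976630267986
For no arbitrage the full-cycle product must be 1, so the missing rate is 1 / 0.3976630267986 ≈ 2.514692.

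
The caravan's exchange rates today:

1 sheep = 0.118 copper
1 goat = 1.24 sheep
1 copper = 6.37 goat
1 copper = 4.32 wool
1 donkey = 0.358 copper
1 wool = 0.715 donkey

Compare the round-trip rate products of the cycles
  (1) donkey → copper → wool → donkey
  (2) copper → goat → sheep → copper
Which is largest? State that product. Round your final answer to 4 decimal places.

1.1058

(1) 0.358 × 4.32 × 0.715 = 1.10579
(2) 6.37 × 1.24 × 0.118 = 0.93206
Highest is cycle (1) at 1.1058 (>1, arbitrage).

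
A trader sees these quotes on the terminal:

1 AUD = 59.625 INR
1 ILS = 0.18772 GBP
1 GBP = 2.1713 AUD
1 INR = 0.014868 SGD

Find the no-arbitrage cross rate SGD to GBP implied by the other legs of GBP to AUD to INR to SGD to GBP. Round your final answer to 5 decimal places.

Known legs of the cycle: 2.1713 × 59.625 × 0.014868 = 1.92486722085
For no arbitrage the full-cycle product must be 1, so the missing rate is 1 / 1.92486722085 ≈ 0.5195164.

0.51952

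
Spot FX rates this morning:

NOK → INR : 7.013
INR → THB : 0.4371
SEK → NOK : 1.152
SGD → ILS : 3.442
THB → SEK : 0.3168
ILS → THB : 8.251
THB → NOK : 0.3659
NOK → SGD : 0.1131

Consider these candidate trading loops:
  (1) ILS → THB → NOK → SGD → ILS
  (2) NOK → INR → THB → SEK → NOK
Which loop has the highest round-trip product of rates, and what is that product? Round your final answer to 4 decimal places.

1.1753

(1) 8.251 × 0.3659 × 0.1131 × 3.442 = 1.17528
(2) 7.013 × 0.4371 × 0.3168 × 1.152 = 1.11872
Highest is cycle (1) at 1.1753 (>1, arbitrage).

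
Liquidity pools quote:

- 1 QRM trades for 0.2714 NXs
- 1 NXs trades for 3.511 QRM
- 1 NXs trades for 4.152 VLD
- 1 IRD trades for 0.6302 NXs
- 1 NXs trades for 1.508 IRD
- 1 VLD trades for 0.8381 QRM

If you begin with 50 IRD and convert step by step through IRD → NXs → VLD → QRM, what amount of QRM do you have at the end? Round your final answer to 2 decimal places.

50 IRD × 0.6302 = 31.51 NXs
31.51 NXs × 4.152 = 130.82952 VLD
130.82952 VLD × 0.8381 = 109.648220712 QRM

109.65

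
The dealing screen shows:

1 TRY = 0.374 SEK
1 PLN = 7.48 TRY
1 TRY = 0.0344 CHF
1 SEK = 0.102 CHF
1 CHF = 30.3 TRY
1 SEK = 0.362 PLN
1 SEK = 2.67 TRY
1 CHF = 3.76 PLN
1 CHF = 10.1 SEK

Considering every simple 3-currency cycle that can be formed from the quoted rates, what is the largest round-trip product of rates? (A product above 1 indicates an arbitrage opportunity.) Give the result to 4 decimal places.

1.1559

CHF→TRY→SEK→CHF: 30.3 × 0.374 × 0.102 = 1.15588
PLN→TRY→SEK→PLN: 7.48 × 0.374 × 0.362 = 1.01270
PLN→TRY→CHF→PLN: 7.48 × 0.0344 × 3.76 = 0.96749
CHF→SEK→TRY→CHF: 10.1 × 2.67 × 0.0344 = 0.92766
Maximum is CHF→TRY→SEK→CHF at 1.1559; arbitrage exists.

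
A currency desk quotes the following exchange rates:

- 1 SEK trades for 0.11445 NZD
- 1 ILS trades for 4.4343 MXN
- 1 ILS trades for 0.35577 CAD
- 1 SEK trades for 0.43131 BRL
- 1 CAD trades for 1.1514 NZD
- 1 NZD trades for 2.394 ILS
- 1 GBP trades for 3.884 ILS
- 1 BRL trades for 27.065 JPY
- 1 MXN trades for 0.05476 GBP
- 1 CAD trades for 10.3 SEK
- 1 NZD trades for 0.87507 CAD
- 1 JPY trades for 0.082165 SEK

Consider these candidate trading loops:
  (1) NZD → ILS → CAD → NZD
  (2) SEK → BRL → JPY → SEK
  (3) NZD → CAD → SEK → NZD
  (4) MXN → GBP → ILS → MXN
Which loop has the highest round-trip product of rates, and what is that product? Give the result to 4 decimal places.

(1) 2.394 × 0.35577 × 1.1514 = 0.98066
(2) 0.43131 × 27.065 × 0.082165 = 0.95915
(3) 0.87507 × 10.3 × 0.11445 = 1.03156
(4) 0.05476 × 3.884 × 4.4343 = 0.94312
Highest is cycle (3) at 1.0316 (>1, arbitrage).

1.0316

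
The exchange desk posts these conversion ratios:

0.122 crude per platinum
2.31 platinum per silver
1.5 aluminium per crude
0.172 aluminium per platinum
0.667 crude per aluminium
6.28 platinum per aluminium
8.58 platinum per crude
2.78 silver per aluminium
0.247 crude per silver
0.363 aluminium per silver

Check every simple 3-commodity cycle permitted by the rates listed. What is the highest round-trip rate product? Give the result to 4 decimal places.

1.1492

aluminium→platinum→crude→aluminium: 6.28 × 0.122 × 1.5 = 1.14924
aluminium→silver→platinum→aluminium: 2.78 × 2.31 × 0.172 = 1.10455
aluminium→silver→crude→aluminium: 2.78 × 0.247 × 1.5 = 1.02999
aluminium→crude→platinum→aluminium: 0.667 × 8.58 × 0.172 = 0.98433
Maximum is aluminium→platinum→crude→aluminium at 1.1492; arbitrage exists.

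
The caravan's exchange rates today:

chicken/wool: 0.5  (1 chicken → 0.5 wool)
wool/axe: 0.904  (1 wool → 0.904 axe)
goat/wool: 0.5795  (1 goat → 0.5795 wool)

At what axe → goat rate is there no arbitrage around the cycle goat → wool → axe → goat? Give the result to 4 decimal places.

Known legs of the cycle: 0.5795 × 0.904 = 0.523868
For no arbitrage the full-cycle product must be 1, so the missing rate is 1 / 0.523868 ≈ 1.908878.

1.9089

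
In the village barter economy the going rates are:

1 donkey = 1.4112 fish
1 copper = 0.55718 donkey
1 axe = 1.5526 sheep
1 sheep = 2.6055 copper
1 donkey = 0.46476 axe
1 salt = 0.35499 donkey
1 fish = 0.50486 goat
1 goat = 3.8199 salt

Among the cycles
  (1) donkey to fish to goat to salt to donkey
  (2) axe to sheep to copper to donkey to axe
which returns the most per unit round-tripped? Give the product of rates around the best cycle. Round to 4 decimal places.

1.0476

(1) 1.4112 × 0.50486 × 3.8199 × 0.35499 = 0.96611
(2) 1.5526 × 2.6055 × 0.55718 × 0.46476 = 1.04755
Highest is cycle (2) at 1.0476 (>1, arbitrage).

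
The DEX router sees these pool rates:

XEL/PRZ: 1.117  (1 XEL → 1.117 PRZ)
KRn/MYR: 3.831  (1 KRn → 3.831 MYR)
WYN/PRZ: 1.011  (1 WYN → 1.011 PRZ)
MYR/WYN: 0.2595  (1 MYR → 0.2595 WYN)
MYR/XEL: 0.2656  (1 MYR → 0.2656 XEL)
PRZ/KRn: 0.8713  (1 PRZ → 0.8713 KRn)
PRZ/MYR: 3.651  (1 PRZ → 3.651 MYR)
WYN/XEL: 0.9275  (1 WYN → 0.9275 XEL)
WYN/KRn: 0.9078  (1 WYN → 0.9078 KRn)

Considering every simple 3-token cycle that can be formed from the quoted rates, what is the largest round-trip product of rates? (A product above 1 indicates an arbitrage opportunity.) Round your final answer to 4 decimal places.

PRZ→MYR→XEL→PRZ: 3.651 × 0.2656 × 1.117 = 1.08316
PRZ→MYR→WYN→PRZ: 3.651 × 0.2595 × 1.011 = 0.95786
KRn→MYR→WYN→KRn: 3.831 × 0.2595 × 0.9078 = 0.90248
Maximum is PRZ→MYR→XEL→PRZ at 1.0832; arbitrage exists.

1.0832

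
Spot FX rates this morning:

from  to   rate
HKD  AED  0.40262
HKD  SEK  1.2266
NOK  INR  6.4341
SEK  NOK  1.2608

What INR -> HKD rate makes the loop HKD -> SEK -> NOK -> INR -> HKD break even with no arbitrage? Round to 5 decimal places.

0.10050

Known legs of the cycle: 1.2266 × 1.2608 × 6.4341 = 9.950318149248
For no arbitrage the full-cycle product must be 1, so the missing rate is 1 / 9.950318149248 ≈ 0.1004993.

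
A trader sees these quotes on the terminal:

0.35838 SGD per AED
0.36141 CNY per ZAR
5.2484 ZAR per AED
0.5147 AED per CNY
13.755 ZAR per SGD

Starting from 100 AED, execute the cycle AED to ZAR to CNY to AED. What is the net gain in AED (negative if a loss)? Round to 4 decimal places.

-2.3705

100 AED × 5.2484 = 524.84 ZAR
524.84 ZAR × 0.36141 = 189.6824244 CNY
189.6824244 CNY × 0.5147 = 97.62954383868 AED
Net change: 97.62954383868 − 100 = -2.37045616132 AED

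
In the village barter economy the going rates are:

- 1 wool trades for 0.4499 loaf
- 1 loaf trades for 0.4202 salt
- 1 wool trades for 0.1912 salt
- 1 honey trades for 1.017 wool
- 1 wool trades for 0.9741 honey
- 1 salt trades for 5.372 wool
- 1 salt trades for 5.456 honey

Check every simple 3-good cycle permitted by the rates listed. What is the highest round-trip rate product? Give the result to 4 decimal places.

salt→honey→wool→salt: 5.456 × 1.017 × 0.1912 = 1.06092
salt→wool→loaf→salt: 5.372 × 0.4499 × 0.4202 = 1.01557
Maximum is salt→honey→wool→salt at 1.0609; arbitrage exists.

1.0609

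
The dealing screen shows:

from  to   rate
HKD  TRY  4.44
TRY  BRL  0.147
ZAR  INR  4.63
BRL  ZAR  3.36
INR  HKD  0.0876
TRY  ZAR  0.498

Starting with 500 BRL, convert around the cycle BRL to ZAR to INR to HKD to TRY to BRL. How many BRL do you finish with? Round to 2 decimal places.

444.73

500 BRL × 3.36 = 1680 ZAR
1680 ZAR × 4.63 = 7778.4 INR
7778.4 INR × 0.0876 = 681.38784 HKD
681.38784 HKD × 4.44 = 3025.3620096 TRY
3025.3620096 TRY × 0.147 = 444.7282154112 BRL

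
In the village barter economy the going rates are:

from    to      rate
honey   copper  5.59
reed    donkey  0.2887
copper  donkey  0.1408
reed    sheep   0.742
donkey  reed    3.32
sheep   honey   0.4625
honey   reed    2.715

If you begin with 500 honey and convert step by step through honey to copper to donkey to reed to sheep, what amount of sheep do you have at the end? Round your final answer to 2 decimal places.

969.45

500 honey × 5.59 = 2795 copper
2795 copper × 0.1408 = 393.536 donkey
393.536 donkey × 3.32 = 1306.53952 reed
1306.53952 reed × 0.742 = 969.45232384 sheep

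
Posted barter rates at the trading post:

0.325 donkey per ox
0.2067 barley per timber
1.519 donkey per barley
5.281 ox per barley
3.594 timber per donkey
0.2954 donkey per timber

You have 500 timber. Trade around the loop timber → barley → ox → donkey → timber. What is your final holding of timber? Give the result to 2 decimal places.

637.51

500 timber × 0.2067 = 103.35 barley
103.35 barley × 5.281 = 545.79135 ox
545.79135 ox × 0.325 = 177.38218875 donkey
177.38218875 donkey × 3.594 = 637.5115863675 timber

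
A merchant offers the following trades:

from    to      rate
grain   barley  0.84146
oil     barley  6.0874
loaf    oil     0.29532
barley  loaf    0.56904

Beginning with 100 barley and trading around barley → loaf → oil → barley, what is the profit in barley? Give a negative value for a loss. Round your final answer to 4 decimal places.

100 barley × 0.56904 = 56.904 loaf
56.904 loaf × 0.29532 = 16.80488928 oil
16.80488928 oil × 6.0874 = 102.298083003072 barley
Net change: 102.298083003072 − 100 = 2.298083003072 barley

2.2981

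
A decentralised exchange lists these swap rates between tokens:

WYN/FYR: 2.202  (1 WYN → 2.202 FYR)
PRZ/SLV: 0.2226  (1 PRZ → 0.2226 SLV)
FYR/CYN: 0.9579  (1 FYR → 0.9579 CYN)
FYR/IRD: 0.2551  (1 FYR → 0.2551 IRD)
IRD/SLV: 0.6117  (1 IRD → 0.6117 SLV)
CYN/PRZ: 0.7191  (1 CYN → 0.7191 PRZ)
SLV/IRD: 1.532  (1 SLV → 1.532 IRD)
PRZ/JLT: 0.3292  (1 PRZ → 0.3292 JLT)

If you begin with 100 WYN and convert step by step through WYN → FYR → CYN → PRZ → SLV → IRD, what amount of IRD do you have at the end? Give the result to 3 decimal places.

100 WYN × 2.202 = 220.2 FYR
220.2 FYR × 0.9579 = 210.92958 CYN
210.92958 CYN × 0.7191 = 151.679460978 PRZ
151.679460978 PRZ × 0.2226 = 33.7638480137028 SLV
33.7638480137028 SLV × 1.532 = 51.7262151569926896 IRD

51.726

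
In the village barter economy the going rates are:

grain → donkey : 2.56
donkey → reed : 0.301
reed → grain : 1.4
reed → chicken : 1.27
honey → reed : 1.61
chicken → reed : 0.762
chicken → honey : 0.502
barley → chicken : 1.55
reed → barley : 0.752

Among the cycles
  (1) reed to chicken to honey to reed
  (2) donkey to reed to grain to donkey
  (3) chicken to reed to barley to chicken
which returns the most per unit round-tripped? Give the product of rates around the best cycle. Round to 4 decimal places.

1.0788

(1) 1.27 × 0.502 × 1.61 = 1.02644
(2) 0.301 × 1.4 × 2.56 = 1.07878
(3) 0.762 × 0.752 × 1.55 = 0.88819
Highest is cycle (2) at 1.0788 (>1, arbitrage).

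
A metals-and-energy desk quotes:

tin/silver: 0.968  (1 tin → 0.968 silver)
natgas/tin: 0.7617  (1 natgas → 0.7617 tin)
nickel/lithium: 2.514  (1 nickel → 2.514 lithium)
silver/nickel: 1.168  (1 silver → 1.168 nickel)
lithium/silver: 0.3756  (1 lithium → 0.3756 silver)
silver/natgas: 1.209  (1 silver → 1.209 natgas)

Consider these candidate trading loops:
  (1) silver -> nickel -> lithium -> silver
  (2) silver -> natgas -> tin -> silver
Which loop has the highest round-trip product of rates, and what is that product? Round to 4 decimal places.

(1) 1.168 × 2.514 × 0.3756 = 1.10289
(2) 1.209 × 0.7617 × 0.968 = 0.89143
Highest is cycle (1) at 1.1029 (>1, arbitrage).

1.1029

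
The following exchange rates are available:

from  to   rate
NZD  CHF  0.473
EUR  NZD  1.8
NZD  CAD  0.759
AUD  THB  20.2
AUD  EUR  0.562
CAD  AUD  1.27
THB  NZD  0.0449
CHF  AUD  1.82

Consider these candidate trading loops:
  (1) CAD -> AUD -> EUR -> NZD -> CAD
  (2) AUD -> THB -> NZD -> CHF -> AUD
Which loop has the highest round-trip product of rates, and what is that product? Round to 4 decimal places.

0.9751

(1) 1.27 × 0.562 × 1.8 × 0.759 = 0.97511
(2) 20.2 × 0.0449 × 0.473 × 1.82 = 0.78078
Highest is cycle (1) at 0.9751 (≤1, no arbitrage).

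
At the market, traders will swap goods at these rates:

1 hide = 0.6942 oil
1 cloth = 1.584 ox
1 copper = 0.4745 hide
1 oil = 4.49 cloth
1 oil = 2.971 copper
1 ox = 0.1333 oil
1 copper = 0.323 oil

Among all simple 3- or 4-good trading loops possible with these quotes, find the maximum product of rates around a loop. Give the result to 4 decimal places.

0.9786

copper→hide→oil→copper: 0.4745 × 0.6942 × 2.971 = 0.97864
cloth→ox→oil→cloth: 1.584 × 0.1333 × 4.49 = 0.94805
Maximum is copper→hide→oil→copper at 0.9786; no arbitrage — every cycle loses value.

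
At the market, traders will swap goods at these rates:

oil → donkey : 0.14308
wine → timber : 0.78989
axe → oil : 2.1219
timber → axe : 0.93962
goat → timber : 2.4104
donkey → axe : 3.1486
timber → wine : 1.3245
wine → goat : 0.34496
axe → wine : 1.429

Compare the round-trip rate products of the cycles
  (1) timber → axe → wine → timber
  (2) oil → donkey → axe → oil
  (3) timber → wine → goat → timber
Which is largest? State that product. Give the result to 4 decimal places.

1.1013

(1) 0.93962 × 1.429 × 0.78989 = 1.06060
(2) 0.14308 × 3.1486 × 2.1219 = 0.95592
(3) 1.3245 × 0.34496 × 2.4104 = 1.10131
Highest is cycle (3) at 1.1013 (>1, arbitrage).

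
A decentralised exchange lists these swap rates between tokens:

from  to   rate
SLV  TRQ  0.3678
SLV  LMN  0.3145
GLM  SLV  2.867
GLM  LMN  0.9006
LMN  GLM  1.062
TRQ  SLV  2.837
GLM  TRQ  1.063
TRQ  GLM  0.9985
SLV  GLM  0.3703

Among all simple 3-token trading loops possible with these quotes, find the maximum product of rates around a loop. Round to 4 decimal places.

TRQ→SLV→GLM→TRQ: 2.837 × 0.3703 × 1.063 = 1.11673
TRQ→GLM→SLV→TRQ: 0.9985 × 2.867 × 0.3678 = 1.05290
LMN→GLM→SLV→LMN: 1.062 × 2.867 × 0.3145 = 0.95758
Maximum is TRQ→SLV→GLM→TRQ at 1.1167; arbitrage exists.

1.1167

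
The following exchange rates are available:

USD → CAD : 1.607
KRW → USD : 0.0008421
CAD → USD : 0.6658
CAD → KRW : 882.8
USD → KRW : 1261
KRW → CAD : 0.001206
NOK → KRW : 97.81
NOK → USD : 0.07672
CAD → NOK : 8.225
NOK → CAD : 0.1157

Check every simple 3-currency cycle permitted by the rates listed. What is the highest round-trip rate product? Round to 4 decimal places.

USD→CAD→KRW→USD: 1.607 × 882.8 × 0.0008421 = 1.19465
USD→CAD→NOK→USD: 1.607 × 8.225 × 0.07672 = 1.01405
USD→KRW→CAD→USD: 1261 × 0.001206 × 0.6658 = 1.01253
CAD→NOK→KRW→CAD: 8.225 × 97.81 × 0.001206 = 0.97021
Maximum is USD→CAD→KRW→USD at 1.1947; arbitrage exists.

1.1947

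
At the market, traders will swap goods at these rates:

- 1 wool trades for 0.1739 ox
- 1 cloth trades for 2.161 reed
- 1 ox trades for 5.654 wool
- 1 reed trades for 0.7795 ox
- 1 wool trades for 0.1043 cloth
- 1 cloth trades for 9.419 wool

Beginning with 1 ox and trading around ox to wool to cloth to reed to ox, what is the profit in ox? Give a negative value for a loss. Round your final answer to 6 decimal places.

-0.006630

1 ox × 5.654 = 5.654 wool
5.654 wool × 0.1043 = 0.5897122 cloth
0.5897122 cloth × 2.161 = 1.2743680642 reed
1.2743680642 reed × 0.7795 = 0.9933699060439 ox
Net change: 0.9933699060439 − 1 = -0.0066300939561 ox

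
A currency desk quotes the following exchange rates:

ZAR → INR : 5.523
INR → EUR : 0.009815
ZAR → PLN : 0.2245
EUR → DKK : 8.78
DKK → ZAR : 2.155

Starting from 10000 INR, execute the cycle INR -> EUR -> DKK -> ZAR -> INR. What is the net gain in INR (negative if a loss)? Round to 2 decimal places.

256.69

10000 INR × 0.009815 = 98.15 EUR
98.15 EUR × 8.78 = 861.757 DKK
861.757 DKK × 2.155 = 1857.086335 ZAR
1857.086335 ZAR × 5.523 = 10256.687828205 INR
Net change: 10256.687828205 − 10000 = 256.687828205 INR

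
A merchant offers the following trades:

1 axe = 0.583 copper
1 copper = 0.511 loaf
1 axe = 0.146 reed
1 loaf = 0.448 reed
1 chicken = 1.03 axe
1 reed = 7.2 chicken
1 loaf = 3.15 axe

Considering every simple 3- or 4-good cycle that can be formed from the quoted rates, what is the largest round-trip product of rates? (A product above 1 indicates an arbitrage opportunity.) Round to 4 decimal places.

axe→reed→chicken→axe: 0.146 × 7.2 × 1.03 = 1.08274
copper→loaf→axe→copper: 0.511 × 3.15 × 0.583 = 0.93843
Maximum is axe→reed→chicken→axe at 1.0827; arbitrage exists.

1.0827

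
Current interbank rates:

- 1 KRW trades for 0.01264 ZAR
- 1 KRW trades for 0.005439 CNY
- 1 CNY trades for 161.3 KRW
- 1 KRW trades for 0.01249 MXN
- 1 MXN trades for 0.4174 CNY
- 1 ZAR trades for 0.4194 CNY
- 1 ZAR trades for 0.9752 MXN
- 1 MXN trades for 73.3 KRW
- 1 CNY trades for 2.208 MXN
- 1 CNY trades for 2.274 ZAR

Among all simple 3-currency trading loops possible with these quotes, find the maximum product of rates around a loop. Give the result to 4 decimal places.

CNY→ZAR→MXN→CNY: 2.274 × 0.9752 × 0.4174 = 0.92563
KRW→ZAR→MXN→KRW: 0.01264 × 0.9752 × 73.3 = 0.90353
KRW→CNY→MXN→KRW: 0.005439 × 2.208 × 73.3 = 0.88028
KRW→ZAR→CNY→KRW: 0.01264 × 0.4194 × 161.3 = 0.85509
KRW→MXN→CNY→KRW: 0.01249 × 0.4174 × 161.3 = 0.84091
Maximum is CNY→ZAR→MXN→CNY at 0.9256; no arbitrage — every cycle loses value.

0.9256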